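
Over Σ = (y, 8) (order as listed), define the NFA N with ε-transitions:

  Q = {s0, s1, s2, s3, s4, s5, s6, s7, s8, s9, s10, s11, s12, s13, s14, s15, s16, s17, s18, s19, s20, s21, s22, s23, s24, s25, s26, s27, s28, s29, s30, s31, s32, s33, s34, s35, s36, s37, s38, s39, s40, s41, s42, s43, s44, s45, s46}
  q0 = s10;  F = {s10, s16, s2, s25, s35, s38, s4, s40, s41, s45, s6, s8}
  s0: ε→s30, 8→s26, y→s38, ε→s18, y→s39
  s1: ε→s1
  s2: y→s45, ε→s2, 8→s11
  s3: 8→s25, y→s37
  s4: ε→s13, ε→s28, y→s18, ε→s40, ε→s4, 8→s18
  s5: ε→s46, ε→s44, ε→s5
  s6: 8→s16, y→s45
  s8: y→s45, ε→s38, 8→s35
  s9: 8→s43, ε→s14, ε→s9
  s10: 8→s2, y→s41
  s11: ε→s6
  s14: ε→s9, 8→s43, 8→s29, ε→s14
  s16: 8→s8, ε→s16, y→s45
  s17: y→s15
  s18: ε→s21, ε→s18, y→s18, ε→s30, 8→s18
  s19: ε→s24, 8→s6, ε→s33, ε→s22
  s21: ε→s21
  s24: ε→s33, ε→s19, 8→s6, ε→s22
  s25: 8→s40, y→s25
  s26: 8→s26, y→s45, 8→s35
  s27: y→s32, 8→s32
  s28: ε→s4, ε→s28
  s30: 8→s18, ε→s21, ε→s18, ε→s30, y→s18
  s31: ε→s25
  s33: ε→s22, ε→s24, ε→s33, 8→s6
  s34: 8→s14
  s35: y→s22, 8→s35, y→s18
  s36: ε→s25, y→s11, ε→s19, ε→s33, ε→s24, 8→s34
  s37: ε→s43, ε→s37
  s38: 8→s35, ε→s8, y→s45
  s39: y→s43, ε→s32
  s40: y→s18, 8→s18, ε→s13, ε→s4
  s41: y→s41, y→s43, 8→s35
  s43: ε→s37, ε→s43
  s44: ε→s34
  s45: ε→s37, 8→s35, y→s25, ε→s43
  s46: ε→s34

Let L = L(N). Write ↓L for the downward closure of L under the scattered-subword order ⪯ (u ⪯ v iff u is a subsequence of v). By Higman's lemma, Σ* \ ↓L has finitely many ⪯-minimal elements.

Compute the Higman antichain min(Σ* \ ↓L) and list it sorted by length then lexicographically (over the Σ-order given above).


|Q|=47, |F|=12, |δ|=104 (53 ε).
min D↑ (11 st, q0=0, F={6}): 0:y→1,8→2 1:y→1,8→3 2:y→4,8→5 3:y→6,8→3 4:y→7,8→3 5:y→4,8→8 6:y→6,8→6 7:y→7,8→9 8:y→4,8→10 9:y→6,8→6 10:y→4,8→3.
'y8y': run [21, 14, 9, 4] end={s18,s21,s22,s30} ∉↓L; 3/3 del acc.
'8yy88': |S_i|=[21, 19, 13, 9, 7, 3] end={s18,s21,s30} rej; 5/5 deletions ∈↓L.
'88888y': |S_i|=[21, 19, 18, 16, 15, 9, 4] end={s18,s21,s22,s30} rej; 6/6 del acc.
3 minimals (antichain).

Antichain: [y8y, 8yy88, 88888y].


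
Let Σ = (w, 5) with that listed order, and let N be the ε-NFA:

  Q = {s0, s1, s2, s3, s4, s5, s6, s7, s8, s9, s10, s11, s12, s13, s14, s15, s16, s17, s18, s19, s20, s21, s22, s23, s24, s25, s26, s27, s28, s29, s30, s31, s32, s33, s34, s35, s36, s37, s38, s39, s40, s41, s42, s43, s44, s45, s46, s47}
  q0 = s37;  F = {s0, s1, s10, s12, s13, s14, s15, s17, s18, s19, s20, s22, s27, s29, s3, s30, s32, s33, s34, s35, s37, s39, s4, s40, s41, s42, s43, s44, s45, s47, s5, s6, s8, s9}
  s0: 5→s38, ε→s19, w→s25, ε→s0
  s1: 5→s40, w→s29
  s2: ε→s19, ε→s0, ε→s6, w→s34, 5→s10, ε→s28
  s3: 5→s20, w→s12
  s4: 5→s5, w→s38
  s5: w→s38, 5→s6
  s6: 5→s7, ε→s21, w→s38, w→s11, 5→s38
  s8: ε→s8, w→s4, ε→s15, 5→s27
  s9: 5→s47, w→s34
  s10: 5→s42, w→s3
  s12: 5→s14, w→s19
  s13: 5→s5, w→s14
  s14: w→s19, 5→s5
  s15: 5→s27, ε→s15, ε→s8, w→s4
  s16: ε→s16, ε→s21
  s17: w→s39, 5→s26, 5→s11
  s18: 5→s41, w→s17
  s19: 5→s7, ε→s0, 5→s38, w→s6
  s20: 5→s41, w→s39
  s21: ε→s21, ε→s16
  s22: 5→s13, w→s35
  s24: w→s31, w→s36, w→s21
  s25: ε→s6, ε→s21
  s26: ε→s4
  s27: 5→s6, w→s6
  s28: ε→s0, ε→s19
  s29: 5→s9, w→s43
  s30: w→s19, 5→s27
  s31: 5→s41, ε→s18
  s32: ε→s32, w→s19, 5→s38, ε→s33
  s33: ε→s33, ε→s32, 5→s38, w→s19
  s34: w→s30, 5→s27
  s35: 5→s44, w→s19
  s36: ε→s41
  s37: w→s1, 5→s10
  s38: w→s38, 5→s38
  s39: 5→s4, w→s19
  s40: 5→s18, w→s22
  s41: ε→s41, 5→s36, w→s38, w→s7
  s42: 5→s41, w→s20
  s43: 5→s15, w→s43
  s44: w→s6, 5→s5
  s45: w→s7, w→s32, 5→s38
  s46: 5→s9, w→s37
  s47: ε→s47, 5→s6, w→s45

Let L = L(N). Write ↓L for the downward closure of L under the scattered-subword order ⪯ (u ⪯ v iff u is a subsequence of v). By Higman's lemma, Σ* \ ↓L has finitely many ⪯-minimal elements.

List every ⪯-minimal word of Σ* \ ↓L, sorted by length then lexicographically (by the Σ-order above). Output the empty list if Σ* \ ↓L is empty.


|Q|=48, |F|=34, |δ|=113 (29 ε).
min D↑ (32 st, q0=0, F={23}): 0:w→1,5→2 1:w→3,5→4 2:w→5,5→6 3:w→7,5→8 4:w→9,5→10 5:w→11,5→12 6:w→12,5→13 7:w→7,5→14 8:w→15,5→16 9:w→17,5→18 10:w→19,5→13 11:w→20,5→21 12:w→22,5→13 13:w→23,5→13 14:w→24,5→25 15:w→26,5→25 16:w→27,5→28 17:w→20,5→29 18:w→21,5→30 19:w→22,5→24 20:w→28,5→23 21:w→20,5→30 22:w→20,5→24 23:w→23,5→23 24:w→23,5→30 25:w→28,5→28 26:w→20,5→25 27:w→31,5→23 28:w→23,5→23 29:w→28,5→30 30:w→23,5→28 31:w→20,5→23 [Hopcroft].
'555w': run [42, 38, 27, 11, 3] end={s11,s38,s7} — reject; 4/4 single-dels accept.
'5www5': run [42, 38, 30, 20, 9, 2] end={s38,s7} rej; 5/5 del acc.
'www5ww': run [42, 39, 32, 24, 12, 8, 2] end={s11,s38} ∉↓L; 6/6 single-dels accept.
'ww55w5': run [42, 39, 32, 25, 15, 12, 2] end={s38,s7} rej; 6/6 single-dels accept.
'ww5555': N↓-sim [42, 39, 32, 25, 15, 6, 2] end={s38,s7} rej; 6/6 single-dels accept.
'5wwwww': run [42, 38, 30, 20, 9, 7, 2] end={s11,s38} rej; 6/6 single-dels accept.
6 words, ⪯-incomp.

Antichain: [555w, 5www5, www5ww, ww55w5, ww5555, 5wwwww].


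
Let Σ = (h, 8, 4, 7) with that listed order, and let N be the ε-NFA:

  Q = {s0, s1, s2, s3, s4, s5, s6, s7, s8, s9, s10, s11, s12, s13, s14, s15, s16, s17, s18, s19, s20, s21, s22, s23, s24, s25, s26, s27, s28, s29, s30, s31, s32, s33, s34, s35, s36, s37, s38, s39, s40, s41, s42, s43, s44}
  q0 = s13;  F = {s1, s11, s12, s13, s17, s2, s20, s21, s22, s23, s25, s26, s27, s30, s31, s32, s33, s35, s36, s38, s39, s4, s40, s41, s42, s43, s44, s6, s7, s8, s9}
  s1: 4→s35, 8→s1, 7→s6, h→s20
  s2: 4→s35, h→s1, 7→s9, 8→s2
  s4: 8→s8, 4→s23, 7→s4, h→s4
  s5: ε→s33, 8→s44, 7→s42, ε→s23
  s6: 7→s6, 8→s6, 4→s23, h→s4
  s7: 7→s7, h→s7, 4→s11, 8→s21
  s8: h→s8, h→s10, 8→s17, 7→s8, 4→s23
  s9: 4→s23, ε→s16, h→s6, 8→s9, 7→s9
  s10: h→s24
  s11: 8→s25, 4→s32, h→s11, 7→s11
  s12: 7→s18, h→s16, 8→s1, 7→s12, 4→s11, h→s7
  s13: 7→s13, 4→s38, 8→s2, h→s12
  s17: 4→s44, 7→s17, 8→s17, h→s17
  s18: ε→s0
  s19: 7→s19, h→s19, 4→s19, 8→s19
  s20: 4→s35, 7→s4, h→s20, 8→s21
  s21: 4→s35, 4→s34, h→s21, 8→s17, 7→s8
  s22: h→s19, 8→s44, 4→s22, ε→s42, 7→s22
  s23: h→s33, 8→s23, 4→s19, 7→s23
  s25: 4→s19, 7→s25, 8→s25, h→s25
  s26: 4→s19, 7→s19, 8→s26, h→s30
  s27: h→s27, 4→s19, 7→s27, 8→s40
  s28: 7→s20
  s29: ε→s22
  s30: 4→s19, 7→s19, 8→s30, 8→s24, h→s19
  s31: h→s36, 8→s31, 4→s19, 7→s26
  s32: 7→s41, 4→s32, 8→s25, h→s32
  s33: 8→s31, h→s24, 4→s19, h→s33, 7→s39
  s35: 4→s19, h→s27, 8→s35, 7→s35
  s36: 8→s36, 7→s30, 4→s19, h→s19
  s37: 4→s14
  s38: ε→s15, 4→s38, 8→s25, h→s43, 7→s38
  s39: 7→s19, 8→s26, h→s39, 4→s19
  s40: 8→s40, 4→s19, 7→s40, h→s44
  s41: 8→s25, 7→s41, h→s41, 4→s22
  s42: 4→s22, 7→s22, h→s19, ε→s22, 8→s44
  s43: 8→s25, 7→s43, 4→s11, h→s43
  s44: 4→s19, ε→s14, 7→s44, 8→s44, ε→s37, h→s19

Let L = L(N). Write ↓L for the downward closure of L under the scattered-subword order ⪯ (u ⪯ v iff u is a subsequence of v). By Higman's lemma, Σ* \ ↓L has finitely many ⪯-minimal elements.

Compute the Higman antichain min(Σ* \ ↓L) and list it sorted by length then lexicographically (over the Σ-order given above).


|Q|=45, |F|=31, |δ|=149 (10 ε).
min D↑ (31 st, q0=0, F={16}): 0:h→1,8→2,4→3,7→0 1:h→4,8→5,4→6,7→1 2:h→5,8→2,4→7,7→8 3:h→9,8→10,4→3,7→3 4:h→4,8→11,4→6,7→4 5:h→12,8→5,4→7,7→13 6:h→6,8→10,4→14,7→6 7:h→15,8→7,4→16,7→7 8:h→13,8→8,4→17,7→8 9:h→9,8→10,4→6,7→9 10:h→10,8→10,4→16,7→10 11:h→11,8→18,4→7,7→19 12:h→12,8→11,4→7,7→20 13:h→20,8→13,4→17,7→13 14:h→14,8→10,4→14,7→21 15:h→15,8→22,4→16,7→15 16:h→16,8→16,4→16,7→16 17:h→23,8→17,4→16,7→17 18:h→18,8→18,4→24,7→18 19:h→19,8→18,4→17,7→19 20:h→20,8→19,4→17,7→20 21:h→21,8→10,4→25,7→21 22:h→24,8→22,4→16,7→22 23:h→23,8→26,4→16,7→27 24:h→16,8→24,4→16,7→24 25:h→16,8→24,4→25,7→25 26:h→28,8→26,4→16,7→29 27:h→27,8→29,4→16,7→16 28:h→16,8→28,4→16,7→30 29:h→30,8→29,4→16,7→16 30:h→16,8→30,4→16,7→16 [Hopcroft].
'844': run [41, 28, 16, 2] end={s14,s19} rej; 3/3 deletions ∈↓L.
'484': |S_i|=[41, 25, 16, 2] end={s14,s19} ∉↓L; 3/3 single-dels accept.
'hh884h': run [41, 36, 31, 21, 17, 4, 1] end={s19} — reject; 6/6 del acc.
'h4474h': run [41, 36, 22, 9, 8, 6, 1] end={s19} rej; 6/6 deletions ∈↓L.
'84h8hh': |S_i|=[41, 28, 16, 13, 10, 7, 1] end={s19} rej; 6/6 single-dels accept.
'874h77': N↓-sim [41, 28, 23, 12, 8, 5, 1] end={s19} — reject; 6/6 del acc.
6 obstructions.

Antichain: [844, 484, hh884h, h4474h, 84h8hh, 874h77].


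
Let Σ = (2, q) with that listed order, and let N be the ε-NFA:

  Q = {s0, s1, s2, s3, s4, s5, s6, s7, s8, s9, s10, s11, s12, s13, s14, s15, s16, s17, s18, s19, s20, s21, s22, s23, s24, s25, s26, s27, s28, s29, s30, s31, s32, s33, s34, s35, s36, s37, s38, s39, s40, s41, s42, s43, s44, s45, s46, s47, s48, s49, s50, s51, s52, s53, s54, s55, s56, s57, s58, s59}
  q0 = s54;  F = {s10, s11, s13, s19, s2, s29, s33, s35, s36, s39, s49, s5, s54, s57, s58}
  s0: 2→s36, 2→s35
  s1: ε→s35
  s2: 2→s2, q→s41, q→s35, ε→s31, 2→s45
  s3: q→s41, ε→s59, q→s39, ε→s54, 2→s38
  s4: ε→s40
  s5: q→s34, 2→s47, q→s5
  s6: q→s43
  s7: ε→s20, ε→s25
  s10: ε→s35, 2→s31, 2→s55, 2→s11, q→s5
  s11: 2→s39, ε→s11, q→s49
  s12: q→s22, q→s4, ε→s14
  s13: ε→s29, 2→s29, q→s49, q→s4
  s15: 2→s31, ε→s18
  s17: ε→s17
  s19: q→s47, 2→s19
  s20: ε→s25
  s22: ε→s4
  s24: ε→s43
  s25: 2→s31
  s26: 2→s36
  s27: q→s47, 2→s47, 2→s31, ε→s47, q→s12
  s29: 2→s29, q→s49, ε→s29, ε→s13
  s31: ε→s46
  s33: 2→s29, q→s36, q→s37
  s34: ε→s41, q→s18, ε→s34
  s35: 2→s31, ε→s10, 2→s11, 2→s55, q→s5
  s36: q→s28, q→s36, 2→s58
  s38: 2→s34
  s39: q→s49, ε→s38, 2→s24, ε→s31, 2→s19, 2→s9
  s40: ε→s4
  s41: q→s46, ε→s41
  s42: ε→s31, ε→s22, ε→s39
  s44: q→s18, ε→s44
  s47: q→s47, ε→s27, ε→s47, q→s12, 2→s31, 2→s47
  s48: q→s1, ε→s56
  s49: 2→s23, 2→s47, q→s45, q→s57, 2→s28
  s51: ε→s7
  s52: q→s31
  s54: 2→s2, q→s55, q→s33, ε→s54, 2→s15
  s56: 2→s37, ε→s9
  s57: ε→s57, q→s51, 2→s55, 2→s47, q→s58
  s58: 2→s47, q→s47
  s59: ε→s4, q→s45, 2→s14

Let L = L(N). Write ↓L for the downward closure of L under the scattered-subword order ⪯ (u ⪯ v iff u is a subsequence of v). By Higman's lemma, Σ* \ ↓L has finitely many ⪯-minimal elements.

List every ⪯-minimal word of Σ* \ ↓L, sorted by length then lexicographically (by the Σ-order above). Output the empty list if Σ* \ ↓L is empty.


|Q|=60, |F|=15, |δ|=116 (39 ε).
min D↑ (14 st, q0=0, F={11}): 0:2→1,q→2 1:2→1,q→3 2:2→4,q→5 3:2→6,q→7 4:2→4,q→8 5:2→9,q→5 6:2→10,q→8 7:2→11,q→7 8:2→11,q→12 9:2→11,q→11 10:2→13,q→8 11:2→11,q→11 12:2→11,q→9 13:2→13,q→11 [Hopcroft].
'2qq2': run [41, 37, 33, 24, 12] end={s12,s14,s22,s23,s27,s28,s31,s4,s40,s46,s47,s55} rej; 4/4 del acc.
'q2q2': run [41, 38, 32, 21, 12] end={s12,s14,s22,s23,s27,s28,s31,s4,s40,s46,s47,s55} — reject; 4/4 single-dels accept.
'qq22': |S_i|=[41, 38, 26, 13, 9] end={s12,s14,s22,s27,s31,s4,s40,s46,s47} ∉↓L; 4/4 del acc.
'qq2q': run [41, 38, 26, 13, 9] end={s12,s14,s22,s27,s31,s4,s40,s46,s47} rej; 4/4 deletions ∈↓L.
'2q222q': |S_i|=[41, 37, 33, 30, 29, 19, 10] end={s12,s14,s18,s22,s27,s31,s4,s40,s46,s47} ∉↓L; 6/6 del acc.
'q2qqqq': N↓-sim [41, 38, 32, 21, 17, 14, 9] end={s12,s14,s22,s27,s31,s4,s40,s46,s47} ∉↓L; 6/6 single-dels accept.
6 minimals (antichain).

min(Σ*\↓L) = [2qq2, q2q2, qq22, qq2q, 2q222q, q2qqqq].


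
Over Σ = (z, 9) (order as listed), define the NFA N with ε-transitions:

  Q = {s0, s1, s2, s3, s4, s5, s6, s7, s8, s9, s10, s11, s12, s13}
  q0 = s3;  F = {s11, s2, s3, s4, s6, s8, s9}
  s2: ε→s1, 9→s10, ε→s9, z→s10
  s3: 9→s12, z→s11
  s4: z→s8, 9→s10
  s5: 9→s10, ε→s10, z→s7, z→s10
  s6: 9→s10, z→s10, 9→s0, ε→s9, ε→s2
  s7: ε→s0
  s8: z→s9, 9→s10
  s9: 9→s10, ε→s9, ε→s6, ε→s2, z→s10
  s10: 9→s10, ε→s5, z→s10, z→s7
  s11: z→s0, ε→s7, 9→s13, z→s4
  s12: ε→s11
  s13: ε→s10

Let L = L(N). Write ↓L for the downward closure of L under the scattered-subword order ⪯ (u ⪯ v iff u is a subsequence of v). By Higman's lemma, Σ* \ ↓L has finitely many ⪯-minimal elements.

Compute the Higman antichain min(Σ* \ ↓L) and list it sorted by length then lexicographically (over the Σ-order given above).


|Q|=14, |F|=7, |δ|=35 (13 ε).
min D↑ (6 st, q0=0, F={3}): 0:z→1,9→1 1:z→2,9→3 2:z→4,9→3 3:z→3,9→3 4:z→5,9→3 5:z→3,9→3 (ε-aug+det+¬).
'z9': |S_i|=[14, 12, 5] end={s0,s10,s13,s5,s7} ∉↓L; 2/2 single-dels accept.
'99': run [14, 13, 5] end={s0,s10,s13,s5,s7} — reject; 2/2 deletions ∈↓L.
'zzzzz': |S_i|=[14, 12, 10, 9, 8, 4] end={s0,s10,s5,s7} rej; 5/5 del acc.
'9zzzz': N↓-sim [14, 13, 10, 9, 8, 4] end={s0,s10,s5,s7} — reject; 5/5 single-dels accept.
4 words, ⪯-incomp.

Antichain: [z9, 99, zzzzz, 9zzzz].


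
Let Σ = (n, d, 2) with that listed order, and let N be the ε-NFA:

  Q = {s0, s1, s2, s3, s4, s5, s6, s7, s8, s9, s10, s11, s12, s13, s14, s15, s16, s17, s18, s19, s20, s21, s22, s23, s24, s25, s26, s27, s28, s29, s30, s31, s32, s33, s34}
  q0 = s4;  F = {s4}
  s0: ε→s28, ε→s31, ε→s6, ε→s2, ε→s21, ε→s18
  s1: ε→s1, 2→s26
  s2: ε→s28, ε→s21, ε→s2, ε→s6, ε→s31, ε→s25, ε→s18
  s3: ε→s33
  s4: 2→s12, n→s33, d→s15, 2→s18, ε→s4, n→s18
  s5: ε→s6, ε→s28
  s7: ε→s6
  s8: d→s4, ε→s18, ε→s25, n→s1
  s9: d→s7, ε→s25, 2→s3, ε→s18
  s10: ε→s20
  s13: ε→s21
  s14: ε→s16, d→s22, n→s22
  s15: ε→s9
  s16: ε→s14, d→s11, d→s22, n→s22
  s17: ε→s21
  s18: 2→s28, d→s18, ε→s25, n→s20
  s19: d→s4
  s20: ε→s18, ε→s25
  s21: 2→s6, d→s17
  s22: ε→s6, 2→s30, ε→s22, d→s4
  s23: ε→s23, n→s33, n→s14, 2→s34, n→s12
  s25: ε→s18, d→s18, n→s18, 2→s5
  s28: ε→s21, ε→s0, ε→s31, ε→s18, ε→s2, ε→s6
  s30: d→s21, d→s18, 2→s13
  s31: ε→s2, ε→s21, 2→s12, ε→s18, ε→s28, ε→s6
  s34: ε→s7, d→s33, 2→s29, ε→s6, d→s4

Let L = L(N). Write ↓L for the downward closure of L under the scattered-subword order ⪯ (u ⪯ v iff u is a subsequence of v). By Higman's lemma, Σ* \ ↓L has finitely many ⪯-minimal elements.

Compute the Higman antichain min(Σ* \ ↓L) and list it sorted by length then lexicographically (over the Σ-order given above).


A = [n, d, 2].

|Q|=35, |F|=1, |δ|=86 (49 ε).
min D↑ (2 st, q0=0, F={1}): 0:n→1,d→1,2→1 1:n→1,d→1,2→1.
'n': run [18, 13] end={s0,s12,s17,s18,s2,s20,s21,s25,s28,s31,s33,s5,…} — reject; 1/1 del acc.
'd': N↓-sim [18, 17] end={s0,s12,s15,s17,s18,s2,s20,s21,s25,s28,s3,s31,…} — reject; 1/1 del acc.
'2': N↓-sim [18, 14] end={s0,s12,s17,s18,s2,s20,s21,s25,s28,s3,s31,s33,…} rej; 1/1 del acc.
3 minimals (antichain).


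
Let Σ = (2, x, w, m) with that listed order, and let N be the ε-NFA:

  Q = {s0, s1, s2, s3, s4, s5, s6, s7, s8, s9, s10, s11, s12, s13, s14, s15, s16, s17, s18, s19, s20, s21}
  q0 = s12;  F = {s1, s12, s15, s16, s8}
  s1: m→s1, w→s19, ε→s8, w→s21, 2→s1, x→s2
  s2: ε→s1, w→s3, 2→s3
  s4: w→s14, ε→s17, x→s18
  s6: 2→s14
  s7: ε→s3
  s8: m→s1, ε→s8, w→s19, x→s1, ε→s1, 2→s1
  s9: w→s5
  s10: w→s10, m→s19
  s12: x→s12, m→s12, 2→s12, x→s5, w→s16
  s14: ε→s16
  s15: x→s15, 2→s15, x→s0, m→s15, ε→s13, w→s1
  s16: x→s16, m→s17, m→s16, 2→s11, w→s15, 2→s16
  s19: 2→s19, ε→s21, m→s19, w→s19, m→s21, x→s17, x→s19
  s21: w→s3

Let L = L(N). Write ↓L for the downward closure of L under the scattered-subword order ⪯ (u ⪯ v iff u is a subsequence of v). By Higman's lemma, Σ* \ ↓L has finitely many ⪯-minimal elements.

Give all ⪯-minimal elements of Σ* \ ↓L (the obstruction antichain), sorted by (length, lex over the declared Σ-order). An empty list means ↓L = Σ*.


|Q|=22, |F|=5, |δ|=49 (9 ε).
min D↑ (5 st, q0=0, F={4}): 0:2→0,x→0,w→1,m→0 1:2→1,x→1,w→2,m→1 2:2→2,x→2,w→3,m→2 3:2→3,x→3,w→4,m→3 4:2→4,x→4,w→4,m→4 [Hopcroft].
'wwww': |S_i|=[14, 12, 10, 7, 4] end={s17,s19,s21,s3} rej; 4/4 single-dels accept.
1 obstructions.

A = [wwww].


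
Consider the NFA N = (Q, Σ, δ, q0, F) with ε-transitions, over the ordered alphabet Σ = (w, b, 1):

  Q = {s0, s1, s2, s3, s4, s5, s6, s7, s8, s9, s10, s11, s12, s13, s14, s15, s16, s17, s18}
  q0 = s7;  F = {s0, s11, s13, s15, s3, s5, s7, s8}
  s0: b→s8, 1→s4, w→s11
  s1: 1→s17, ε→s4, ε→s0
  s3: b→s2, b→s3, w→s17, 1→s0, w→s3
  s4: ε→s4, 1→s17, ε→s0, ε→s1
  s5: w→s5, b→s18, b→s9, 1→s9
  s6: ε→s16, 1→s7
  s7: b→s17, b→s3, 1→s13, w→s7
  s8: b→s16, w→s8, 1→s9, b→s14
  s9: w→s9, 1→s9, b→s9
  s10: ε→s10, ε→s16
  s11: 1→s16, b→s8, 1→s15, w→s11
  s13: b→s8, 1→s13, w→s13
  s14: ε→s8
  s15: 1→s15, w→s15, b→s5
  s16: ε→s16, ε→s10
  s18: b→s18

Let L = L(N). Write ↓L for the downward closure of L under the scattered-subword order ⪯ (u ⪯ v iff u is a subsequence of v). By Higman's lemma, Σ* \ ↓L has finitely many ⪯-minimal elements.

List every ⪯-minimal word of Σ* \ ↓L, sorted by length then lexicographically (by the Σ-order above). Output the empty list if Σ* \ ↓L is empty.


|Q|=19, |F|=8, |δ|=48 (11 ε).
min D↑ (9 st, q0=0, F={6}): 0:w→0,b→1,1→2 1:w→1,b→1,1→3 2:w→2,b→4,1→2 3:w→5,b→4,1→3 4:w→4,b→4,1→6 5:w→5,b→4,1→7 6:w→6,b→6,1→6 7:w→7,b→8,1→7 8:w→8,b→6,1→6.
'1b1': |S_i|=[17, 14, 7, 1] end={s9} rej; 3/3 single-dels accept.
'b1w1bb': run [17, 15, 13, 9, 6, 3, 2] end={s18,s9} — reject; 6/6 del acc.
2 words, ⪯-incomp.

min(Σ*\↓L) = [1b1, b1w1bb].


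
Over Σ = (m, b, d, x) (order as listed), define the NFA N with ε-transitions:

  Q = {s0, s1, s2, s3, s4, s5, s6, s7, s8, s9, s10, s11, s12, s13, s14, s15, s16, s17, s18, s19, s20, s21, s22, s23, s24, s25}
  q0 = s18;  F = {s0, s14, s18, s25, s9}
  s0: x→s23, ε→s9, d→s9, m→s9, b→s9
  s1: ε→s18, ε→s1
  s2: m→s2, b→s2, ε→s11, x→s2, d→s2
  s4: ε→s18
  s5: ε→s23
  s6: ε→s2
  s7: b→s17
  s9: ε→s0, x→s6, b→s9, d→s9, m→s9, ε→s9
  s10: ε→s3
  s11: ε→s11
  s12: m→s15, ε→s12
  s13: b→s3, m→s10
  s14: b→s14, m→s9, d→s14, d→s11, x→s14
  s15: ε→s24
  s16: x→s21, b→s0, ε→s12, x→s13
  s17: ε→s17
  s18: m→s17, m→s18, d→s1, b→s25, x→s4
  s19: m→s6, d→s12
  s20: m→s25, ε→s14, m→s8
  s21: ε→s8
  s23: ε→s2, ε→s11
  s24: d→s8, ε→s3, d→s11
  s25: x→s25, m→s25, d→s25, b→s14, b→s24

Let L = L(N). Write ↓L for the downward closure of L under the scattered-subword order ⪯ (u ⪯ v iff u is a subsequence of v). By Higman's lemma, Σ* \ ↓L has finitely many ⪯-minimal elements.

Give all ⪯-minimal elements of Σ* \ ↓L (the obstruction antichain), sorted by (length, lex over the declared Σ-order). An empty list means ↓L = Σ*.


min(Σ*\↓L) = [bbmx].

|Q|=26, |F|=5, |δ|=60 (20 ε).
min D↑ (5 st, q0=0, F={4}): 0:m→0,b→1,d→0,x→0 1:m→1,b→2,d→1,x→1 2:m→3,b→2,d→2,x→2 3:m→3,b→3,d→3,x→4 4:m→4,b→4,d→4,x→4 [Hopcroft].
'bbmx': |S_i|=[15, 11, 10, 6, 4] end={s11,s2,s23,s6} — reject; 4/4 single-dels accept.
1 obstructions.


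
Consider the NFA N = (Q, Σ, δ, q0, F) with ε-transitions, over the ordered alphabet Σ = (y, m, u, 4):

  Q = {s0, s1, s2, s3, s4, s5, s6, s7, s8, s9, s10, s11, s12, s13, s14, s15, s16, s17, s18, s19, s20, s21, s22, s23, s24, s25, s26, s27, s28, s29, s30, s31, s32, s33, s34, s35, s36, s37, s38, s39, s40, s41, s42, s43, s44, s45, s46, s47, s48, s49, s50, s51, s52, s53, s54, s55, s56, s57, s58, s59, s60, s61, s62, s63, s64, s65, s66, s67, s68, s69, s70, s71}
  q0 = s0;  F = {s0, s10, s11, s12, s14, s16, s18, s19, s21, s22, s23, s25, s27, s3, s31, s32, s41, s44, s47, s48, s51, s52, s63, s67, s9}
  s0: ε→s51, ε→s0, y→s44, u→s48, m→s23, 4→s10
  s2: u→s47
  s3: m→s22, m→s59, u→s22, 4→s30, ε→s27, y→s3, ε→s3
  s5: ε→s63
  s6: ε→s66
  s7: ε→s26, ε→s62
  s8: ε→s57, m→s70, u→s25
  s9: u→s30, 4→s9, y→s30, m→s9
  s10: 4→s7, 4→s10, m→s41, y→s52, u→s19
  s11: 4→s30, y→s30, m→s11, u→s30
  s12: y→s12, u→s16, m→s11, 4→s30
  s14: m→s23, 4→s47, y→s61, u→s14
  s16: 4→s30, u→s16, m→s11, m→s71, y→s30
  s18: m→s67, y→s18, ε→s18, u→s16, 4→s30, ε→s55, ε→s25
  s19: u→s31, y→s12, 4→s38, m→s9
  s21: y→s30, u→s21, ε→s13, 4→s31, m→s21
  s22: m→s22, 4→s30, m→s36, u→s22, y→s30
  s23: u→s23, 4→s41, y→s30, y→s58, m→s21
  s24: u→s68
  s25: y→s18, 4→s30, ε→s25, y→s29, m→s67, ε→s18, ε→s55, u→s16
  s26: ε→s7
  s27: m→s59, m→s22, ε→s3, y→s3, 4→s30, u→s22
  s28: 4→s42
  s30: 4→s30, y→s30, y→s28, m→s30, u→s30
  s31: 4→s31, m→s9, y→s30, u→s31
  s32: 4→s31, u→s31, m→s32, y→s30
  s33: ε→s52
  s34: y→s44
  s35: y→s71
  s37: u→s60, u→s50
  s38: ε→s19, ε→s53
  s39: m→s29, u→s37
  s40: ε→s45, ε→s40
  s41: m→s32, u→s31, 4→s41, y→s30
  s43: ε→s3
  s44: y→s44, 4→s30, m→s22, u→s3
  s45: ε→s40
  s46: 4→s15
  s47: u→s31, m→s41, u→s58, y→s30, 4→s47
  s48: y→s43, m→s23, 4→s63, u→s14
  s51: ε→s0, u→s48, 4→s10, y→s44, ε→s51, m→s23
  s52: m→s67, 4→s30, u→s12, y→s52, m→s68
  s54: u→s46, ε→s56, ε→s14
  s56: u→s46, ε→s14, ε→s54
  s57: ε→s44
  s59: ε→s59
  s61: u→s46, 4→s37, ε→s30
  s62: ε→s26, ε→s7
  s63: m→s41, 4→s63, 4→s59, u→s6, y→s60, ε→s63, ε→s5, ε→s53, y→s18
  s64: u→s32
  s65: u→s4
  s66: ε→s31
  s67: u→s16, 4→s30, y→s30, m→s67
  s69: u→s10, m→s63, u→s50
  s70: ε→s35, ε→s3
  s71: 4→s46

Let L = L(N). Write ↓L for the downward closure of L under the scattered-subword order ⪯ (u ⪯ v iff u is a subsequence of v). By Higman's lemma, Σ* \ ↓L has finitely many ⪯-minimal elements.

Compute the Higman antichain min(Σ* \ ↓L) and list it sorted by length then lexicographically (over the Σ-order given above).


min(Σ*\↓L) = [y4, my, uuy, 4umu, mm4mu].

|Q|=72, |F|=25, |δ|=180 (42 ε).
min D↑ (23 st, q0=0, F={7}): 0:y→1,m→2,u→3,4→4 1:y→1,m→5,u→6,4→7 2:y→7,m→8,u→2,4→9 3:y→6,m→2,u→10,4→11 4:y→12,m→9,u→13,4→4 5:y→7,m→5,u→5,4→7 6:y→6,m→5,u→5,4→7 7:y→7,m→7,u→7,4→7 8:y→7,m→8,u→8,4→14 9:y→7,m→15,u→14,4→9 10:y→7,m→2,u→10,4→16 11:y→17,m→9,u→14,4→11 12:y→12,m→18,u→19,4→7 13:y→19,m→20,u→14,4→13 14:y→7,m→20,u→14,4→14 15:y→7,m→15,u→14,4→14 16:y→7,m→9,u→14,4→16 17:y→17,m→18,u→21,4→7 18:y→7,m→18,u→21,4→7 19:y→19,m→22,u→21,4→7 20:y→7,m→20,u→7,4→20 21:y→7,m→22,u→21,4→7 22:y→7,m→22,u→7,4→7.
'y4': |S_i|=[51, 28, 8] end={s15,s28,s30,s37,s42,s46,s50,s60} ∉↓L; 2/2 del acc.
'my': N↓-sim [51, 21, 4] end={s28,s30,s42,s58} — reject; 2/2 deletions ∈↓L.
'uuy': |S_i|=[51, 42, 26, 10] end={s15,s28,s30,s37,s42,s46,s50,s58,s60,s61} — reject; 3/3 single-dels accept.
'4umu': run [51, 37, 19, 8, 3] end={s28,s30,s42} — reject; 4/4 single-dels accept.
'mm4mu': |S_i|=[51, 21, 16, 7, 4, 3] end={s28,s30,s42} rej; 5/5 del acc.
5 words, ⪯-incomp.


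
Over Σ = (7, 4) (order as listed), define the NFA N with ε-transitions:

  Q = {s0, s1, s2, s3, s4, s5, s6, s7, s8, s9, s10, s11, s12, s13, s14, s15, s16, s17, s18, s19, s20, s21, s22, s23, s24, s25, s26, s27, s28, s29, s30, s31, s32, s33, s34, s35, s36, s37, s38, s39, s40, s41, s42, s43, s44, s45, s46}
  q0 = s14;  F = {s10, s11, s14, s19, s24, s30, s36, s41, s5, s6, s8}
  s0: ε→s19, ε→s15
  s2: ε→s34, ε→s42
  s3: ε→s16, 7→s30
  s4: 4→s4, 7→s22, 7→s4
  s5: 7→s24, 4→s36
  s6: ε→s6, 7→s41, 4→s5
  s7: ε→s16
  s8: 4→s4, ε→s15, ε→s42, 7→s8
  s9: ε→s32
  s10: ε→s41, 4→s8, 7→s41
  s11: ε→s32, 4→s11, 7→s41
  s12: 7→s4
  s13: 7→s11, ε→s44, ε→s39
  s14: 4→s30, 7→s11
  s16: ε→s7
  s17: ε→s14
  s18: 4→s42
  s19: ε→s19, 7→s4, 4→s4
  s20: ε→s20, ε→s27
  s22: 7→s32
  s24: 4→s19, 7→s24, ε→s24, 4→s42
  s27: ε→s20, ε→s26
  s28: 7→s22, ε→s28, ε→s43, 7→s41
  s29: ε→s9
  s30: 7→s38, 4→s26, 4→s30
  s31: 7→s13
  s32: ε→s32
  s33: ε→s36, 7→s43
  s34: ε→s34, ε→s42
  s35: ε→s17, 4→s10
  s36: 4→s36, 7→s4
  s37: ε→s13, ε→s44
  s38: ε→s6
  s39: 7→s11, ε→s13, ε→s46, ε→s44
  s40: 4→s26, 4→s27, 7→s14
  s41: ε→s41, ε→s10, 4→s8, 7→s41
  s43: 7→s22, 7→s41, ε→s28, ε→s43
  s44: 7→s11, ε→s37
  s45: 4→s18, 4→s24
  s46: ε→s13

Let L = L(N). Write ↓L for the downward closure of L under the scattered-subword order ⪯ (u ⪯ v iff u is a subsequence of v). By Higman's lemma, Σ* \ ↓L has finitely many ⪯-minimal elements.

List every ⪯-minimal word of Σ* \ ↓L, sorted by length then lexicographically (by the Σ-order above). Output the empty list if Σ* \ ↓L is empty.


|Q|=47, |F|=11, |δ|=88 (42 ε).
min D↑ (11 st, q0=0, F={7}): 0:7→1,4→2 1:7→3,4→1 2:7→4,4→2 3:7→3,4→5 4:7→3,4→6 5:7→5,4→7 6:7→8,4→9 7:7→7,4→7 8:7→8,4→10 9:7→7,4→9 10:7→7,4→7 [Hopcroft].
'7744': run [18, 15, 10, 7, 3] end={s22,s32,s4} — reject; 4/4 del acc.
'47447': |S_i|=[18, 17, 14, 10, 6, 3] end={s22,s32,s4} — reject; 5/5 del acc.
2 minimals (antichain).

Antichain: [7744, 47447].


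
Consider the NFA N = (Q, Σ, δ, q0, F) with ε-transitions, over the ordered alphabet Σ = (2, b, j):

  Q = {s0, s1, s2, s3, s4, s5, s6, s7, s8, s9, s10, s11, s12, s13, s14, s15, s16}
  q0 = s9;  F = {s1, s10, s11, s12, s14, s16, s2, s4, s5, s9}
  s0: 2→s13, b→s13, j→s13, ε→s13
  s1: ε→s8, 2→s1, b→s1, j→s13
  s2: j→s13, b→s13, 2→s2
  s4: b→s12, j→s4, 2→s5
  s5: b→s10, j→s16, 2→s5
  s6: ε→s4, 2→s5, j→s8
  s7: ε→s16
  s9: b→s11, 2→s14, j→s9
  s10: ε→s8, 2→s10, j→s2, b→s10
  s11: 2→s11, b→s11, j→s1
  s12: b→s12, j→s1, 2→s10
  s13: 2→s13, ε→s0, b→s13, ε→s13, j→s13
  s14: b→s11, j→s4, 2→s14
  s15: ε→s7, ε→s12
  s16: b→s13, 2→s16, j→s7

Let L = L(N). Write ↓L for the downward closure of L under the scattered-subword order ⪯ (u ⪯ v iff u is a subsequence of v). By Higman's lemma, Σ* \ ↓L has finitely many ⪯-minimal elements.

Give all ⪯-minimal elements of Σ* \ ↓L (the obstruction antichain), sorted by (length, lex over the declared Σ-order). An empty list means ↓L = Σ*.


|Q|=17, |F|=10, |δ|=47 (9 ε).
min D↑ (11 st, q0=0, F={7}): 0:2→1,b→2,j→0 1:2→1,b→2,j→3 2:2→2,b→2,j→4 3:2→5,b→6,j→3 4:2→4,b→4,j→7 5:2→5,b→8,j→9 6:2→8,b→6,j→4 7:2→7,b→7,j→7 8:2→8,b→8,j→10 9:2→9,b→7,j→9 10:2→10,b→7,j→7 [Hopcroft].
'bjj': run [14, 8, 5, 2] end={s0,s13} rej; 3/3 single-dels accept.
'2j2jb': |S_i|=[14, 13, 11, 9, 5, 2] end={s0,s13} — reject; 5/5 single-dels accept.
2 words, ⪯-incomp.

A = [bjj, 2j2jb].


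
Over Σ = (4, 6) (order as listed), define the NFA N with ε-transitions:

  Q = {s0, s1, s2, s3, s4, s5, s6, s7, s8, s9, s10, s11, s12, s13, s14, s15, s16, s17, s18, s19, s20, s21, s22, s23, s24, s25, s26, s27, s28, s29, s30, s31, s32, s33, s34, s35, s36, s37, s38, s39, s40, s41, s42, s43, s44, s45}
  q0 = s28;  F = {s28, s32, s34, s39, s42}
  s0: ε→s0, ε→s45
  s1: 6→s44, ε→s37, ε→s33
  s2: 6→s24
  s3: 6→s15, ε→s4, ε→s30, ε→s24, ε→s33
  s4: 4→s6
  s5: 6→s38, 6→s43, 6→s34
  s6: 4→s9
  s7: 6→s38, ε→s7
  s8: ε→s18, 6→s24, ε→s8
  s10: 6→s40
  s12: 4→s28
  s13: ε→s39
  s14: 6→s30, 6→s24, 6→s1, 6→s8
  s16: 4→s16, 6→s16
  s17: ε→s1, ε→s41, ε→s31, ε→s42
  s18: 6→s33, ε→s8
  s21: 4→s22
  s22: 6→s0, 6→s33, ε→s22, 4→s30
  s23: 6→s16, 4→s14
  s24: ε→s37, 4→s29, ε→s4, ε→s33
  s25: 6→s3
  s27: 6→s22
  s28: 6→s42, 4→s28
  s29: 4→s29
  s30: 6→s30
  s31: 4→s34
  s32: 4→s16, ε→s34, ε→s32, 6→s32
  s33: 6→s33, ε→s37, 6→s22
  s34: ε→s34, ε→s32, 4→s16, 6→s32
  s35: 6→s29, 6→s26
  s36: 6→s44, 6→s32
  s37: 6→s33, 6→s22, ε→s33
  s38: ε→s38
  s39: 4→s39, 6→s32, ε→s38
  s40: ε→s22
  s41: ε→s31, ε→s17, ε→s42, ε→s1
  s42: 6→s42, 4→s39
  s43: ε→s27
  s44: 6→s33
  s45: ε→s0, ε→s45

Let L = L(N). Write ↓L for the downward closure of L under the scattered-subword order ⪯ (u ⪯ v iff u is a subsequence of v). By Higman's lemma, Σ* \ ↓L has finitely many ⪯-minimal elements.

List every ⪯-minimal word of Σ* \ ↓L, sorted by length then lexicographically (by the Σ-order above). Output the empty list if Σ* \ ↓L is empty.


Antichain: [6464].

|Q|=46, |F|=5, |δ|=87 (37 ε).
min D↑ (5 st, q0=0, F={4}): 0:4→0,6→1 1:4→2,6→1 2:4→2,6→3 3:4→4,6→3 4:4→4,6→4 [Hopcroft].
'6464': |S_i|=[7, 6, 5, 3, 1] end={s16} rej; 4/4 deletions ∈↓L.
1 obstructions.


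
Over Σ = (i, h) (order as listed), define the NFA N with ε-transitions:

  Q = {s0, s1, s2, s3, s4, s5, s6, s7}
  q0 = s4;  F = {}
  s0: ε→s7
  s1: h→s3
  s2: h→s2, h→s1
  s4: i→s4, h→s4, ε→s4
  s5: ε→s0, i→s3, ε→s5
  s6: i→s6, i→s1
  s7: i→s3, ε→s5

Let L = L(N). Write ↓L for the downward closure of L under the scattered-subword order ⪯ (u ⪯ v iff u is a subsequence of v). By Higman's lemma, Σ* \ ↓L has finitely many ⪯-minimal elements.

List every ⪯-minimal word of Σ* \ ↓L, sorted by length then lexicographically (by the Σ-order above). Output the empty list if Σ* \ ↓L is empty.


A = [ε].

|Q|=8, |F|=0, |δ|=14 (5 ε).
min D↑ (1 st, q0=0, F={0}): 0:i→0,h→0.
ε ∈ L(D↑) ⇒ ↓L = ∅.


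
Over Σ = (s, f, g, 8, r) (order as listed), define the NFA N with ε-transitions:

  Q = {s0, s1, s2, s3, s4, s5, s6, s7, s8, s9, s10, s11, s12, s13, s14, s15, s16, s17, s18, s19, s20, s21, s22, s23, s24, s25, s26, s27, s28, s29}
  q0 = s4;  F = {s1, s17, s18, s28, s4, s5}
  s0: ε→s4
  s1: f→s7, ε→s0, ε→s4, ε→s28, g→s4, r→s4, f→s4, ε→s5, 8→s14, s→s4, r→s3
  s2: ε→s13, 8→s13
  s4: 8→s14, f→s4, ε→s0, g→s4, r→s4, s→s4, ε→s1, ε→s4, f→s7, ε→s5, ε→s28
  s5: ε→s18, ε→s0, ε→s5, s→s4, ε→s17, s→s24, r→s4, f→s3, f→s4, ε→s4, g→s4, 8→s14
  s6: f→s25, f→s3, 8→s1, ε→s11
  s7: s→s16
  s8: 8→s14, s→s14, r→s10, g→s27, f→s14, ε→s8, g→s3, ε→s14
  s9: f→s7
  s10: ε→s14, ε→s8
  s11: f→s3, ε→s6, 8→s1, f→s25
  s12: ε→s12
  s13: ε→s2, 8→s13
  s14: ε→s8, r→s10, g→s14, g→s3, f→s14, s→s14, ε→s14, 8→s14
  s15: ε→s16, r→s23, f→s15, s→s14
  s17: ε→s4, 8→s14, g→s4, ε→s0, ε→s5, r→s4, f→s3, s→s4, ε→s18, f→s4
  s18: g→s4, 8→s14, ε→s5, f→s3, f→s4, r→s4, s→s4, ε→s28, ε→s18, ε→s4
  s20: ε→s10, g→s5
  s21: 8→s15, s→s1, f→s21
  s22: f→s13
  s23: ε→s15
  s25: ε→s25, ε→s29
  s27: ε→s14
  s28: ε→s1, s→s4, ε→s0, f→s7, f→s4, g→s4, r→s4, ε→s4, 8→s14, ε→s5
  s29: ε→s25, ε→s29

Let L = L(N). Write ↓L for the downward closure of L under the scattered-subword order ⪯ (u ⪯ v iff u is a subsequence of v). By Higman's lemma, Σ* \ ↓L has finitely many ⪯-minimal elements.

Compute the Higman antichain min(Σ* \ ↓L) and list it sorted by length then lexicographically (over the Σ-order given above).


|Q|=30, |F|=6, |δ|=114 (46 ε).
min D↑ (2 st, q0=0, F={1}): 0:s→0,f→0,g→0,8→1,r→0 1:s→1,f→1,g→1,8→1,r→1.
'8': N↓-sim [15, 5] end={s10,s14,s27,s3,s8} — reject; 1/1 single-dels accept.
1 obstructions.

Antichain: [8].


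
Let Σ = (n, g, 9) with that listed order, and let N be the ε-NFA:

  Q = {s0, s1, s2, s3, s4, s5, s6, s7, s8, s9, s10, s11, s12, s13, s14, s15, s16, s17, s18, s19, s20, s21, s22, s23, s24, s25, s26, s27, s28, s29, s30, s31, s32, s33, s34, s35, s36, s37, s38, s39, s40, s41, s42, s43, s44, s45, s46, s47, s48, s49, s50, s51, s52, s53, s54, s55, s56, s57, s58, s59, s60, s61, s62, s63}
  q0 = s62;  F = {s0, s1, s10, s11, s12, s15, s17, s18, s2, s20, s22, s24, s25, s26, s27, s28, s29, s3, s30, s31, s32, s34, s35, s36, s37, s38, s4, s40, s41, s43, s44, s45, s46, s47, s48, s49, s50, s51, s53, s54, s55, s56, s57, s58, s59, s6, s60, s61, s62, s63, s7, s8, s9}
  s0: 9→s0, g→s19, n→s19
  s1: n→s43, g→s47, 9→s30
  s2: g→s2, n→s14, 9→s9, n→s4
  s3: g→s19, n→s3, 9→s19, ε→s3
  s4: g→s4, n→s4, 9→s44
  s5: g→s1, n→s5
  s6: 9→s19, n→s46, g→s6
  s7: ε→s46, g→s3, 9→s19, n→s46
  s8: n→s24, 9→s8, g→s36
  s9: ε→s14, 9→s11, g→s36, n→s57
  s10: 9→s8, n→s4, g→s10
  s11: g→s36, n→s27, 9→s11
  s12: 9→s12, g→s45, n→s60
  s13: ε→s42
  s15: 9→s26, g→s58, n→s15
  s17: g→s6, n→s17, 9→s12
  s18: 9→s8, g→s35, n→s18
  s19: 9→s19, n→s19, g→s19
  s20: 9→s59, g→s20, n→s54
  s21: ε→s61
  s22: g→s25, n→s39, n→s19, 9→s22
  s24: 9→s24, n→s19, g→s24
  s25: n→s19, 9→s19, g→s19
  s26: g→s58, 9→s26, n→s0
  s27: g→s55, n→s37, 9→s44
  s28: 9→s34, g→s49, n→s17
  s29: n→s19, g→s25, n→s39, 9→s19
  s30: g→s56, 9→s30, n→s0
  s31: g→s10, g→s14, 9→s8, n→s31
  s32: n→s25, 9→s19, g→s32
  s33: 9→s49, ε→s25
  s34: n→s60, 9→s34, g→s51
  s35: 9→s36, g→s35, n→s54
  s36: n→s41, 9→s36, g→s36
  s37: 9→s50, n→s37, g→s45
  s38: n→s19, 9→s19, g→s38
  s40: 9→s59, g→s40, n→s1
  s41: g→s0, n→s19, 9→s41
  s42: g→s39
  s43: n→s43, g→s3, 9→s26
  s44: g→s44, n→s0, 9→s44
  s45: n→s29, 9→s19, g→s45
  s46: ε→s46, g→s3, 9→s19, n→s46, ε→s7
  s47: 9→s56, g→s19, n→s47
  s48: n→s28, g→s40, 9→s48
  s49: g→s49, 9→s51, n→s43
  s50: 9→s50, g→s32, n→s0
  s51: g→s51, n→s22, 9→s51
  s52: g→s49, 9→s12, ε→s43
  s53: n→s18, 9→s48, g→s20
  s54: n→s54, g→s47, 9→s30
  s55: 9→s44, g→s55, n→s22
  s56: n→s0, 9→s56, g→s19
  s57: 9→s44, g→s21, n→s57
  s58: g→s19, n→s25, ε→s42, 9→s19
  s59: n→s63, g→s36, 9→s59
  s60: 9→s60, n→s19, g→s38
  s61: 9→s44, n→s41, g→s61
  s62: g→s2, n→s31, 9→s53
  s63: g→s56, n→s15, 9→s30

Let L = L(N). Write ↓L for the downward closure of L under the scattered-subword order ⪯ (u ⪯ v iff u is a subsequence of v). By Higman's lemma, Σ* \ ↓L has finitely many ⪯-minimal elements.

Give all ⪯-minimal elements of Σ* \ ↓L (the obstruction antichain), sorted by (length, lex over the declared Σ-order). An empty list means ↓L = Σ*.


min(Σ*\↓L) = [n9nn, gn9ng, g9gnn, 9gngg, 99nng9].

|Q|=64, |F|=53, |δ|=182 (10 ε).
min D↑ (53 st, q0=0, F={21}): 0:n→1,g→2,9→3 1:n→1,g→4,9→5 2:n→6,g→2,9→7 3:n→8,g→9,9→10 4:n→6,g→4,9→5 5:n→11,g→12,9→5 6:n→6,g→6,9→13 7:n→14,g→12,9→15 8:n→8,g→16,9→5 9:n→17,g→9,9→18 10:n→19,g→20,9→10 11:n→21,g→11,9→11 12:n→22,g→12,9→12 13:n→23,g→13,9→13 14:n→14,g→24,9→13 15:n→25,g→12,9→15 16:n→17,g→16,9→12 17:n→17,g→26,9→27 18:n→28,g→12,9→18 19:n→29,g→30,9→31 20:n→32,g→20,9→18 21:n→21,g→21,9→21 22:n→21,g→23,9→22 23:n→21,g→21,9→23 24:n→22,g→24,9→13 25:n→33,g→34,9→13 26:n→26,g→21,9→35 27:n→23,g→35,9→27 28:n→36,g→35,9→27 29:n→29,g→37,9→38 30:n→39,g→30,9→40 31:n→41,g→40,9→31 32:n→39,g→26,9→27 33:n→33,g→42,9→43 34:n→44,g→34,9→13 35:n→23,g→21,9→35 36:n→36,g→45,9→46 37:n→47,g→37,9→21 38:n→41,g→42,9→38 39:n→39,g→48,9→46 40:n→44,g→40,9→40 41:n→21,g→49,9→41 42:n→50,g→42,9→21 43:n→23,g→51,9→43 44:n→21,g→52,9→44 45:n→52,g→21,9→21 46:n→23,g→45,9→46 47:n→47,g→48,9→21 48:n→48,g→21,9→21 49:n→21,g→49,9→21 50:n→21,g→52,9→21 51:n→52,g→51,9→21 52:n→21,g→21,9→21.
'n9nn': run [58, 49, 24, 10, 2] end={s19,s39} rej; 4/4 single-dels accept.
'gn9ng': run [58, 48, 34, 15, 4, 1] end={s19} ∉↓L; 5/5 del acc.
'g9gnn': N↓-sim [58, 48, 32, 19, 7, 2] end={s19,s39} — reject; 5/5 single-dels accept.
'9gngg': run [58, 53, 37, 21, 9, 2] end={s19,s39} ∉↓L; 5/5 deletions ∈↓L.
'99nng9': N↓-sim [58, 53, 43, 37, 25, 13, 1] end={s19} ∉↓L; 6/6 deletions ∈↓L.
5 obstructions.


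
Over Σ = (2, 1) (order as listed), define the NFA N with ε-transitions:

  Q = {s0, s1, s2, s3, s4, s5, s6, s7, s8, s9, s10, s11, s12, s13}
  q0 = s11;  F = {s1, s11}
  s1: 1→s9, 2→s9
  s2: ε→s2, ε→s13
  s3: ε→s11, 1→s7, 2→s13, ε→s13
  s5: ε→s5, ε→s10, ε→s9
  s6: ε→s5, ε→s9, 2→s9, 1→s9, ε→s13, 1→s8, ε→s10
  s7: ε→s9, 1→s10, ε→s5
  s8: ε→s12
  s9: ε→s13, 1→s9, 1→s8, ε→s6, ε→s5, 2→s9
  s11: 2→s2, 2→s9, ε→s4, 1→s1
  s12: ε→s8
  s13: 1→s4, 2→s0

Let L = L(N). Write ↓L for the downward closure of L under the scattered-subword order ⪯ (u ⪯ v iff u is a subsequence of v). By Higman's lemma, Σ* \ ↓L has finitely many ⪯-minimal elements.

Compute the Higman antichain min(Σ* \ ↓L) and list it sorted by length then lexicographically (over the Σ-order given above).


|Q|=14, |F|=2, |δ|=35 (19 ε).
min D↑ (3 st, q0=0, F={1}): 0:2→1,1→2 1:2→1,1→1 2:2→1,1→1 (ε-aug+det+¬).
'2': |S_i|=[12, 10] end={s0,s10,s12,s13,s2,s4,s5,s6,s8,s9} ∉↓L; 1/1 single-dels accept.
'11': N↓-sim [12, 10, 9] end={s0,s10,s12,s13,s4,s5,s6,s8,s9} rej; 2/2 single-dels accept.
2 minimals (antichain).

Antichain: [2, 11].


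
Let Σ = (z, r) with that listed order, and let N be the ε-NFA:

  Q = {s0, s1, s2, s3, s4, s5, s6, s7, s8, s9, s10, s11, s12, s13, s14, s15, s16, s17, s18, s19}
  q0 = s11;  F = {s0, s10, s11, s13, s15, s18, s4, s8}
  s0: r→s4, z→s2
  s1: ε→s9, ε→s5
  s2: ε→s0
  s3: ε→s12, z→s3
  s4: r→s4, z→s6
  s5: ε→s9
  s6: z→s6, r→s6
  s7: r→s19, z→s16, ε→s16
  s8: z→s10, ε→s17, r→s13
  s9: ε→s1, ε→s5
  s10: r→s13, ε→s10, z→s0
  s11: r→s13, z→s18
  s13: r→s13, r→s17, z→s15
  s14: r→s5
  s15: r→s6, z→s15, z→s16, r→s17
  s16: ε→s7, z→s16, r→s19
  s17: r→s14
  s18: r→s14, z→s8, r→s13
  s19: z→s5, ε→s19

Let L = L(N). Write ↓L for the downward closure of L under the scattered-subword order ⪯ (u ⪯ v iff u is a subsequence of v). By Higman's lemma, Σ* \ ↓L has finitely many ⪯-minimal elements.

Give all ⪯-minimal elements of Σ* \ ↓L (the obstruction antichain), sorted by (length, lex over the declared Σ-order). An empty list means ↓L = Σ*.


|Q|=20, |F|=8, |δ|=42 (12 ε).
min D↑ (9 st, q0=0, F={6}): 0:z→1,r→2 1:z→3,r→2 2:z→4,r→2 3:z→5,r→2 4:z→4,r→6 5:z→7,r→2 6:z→6,r→6 7:z→7,r→8 8:z→6,r→8 [Hopcroft].
'rzr': |S_i|=[18, 12, 10, 7] end={s1,s14,s17,s19,s5,s6,s9} ∉↓L; 3/3 single-dels accept.
'zzzzrz': |S_i|=[18, 17, 16, 15, 13, 8, 4] end={s1,s5,s6,s9} — reject; 6/6 deletions ∈↓L.
2 words, ⪯-incomp.

Antichain: [rzr, zzzzrz].
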